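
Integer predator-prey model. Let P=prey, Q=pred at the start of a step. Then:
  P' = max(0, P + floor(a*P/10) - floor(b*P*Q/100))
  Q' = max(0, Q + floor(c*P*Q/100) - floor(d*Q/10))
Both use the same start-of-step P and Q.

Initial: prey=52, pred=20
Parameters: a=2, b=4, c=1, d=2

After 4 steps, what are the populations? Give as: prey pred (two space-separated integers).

Step 1: prey: 52+10-41=21; pred: 20+10-4=26
Step 2: prey: 21+4-21=4; pred: 26+5-5=26
Step 3: prey: 4+0-4=0; pred: 26+1-5=22
Step 4: prey: 0+0-0=0; pred: 22+0-4=18

Answer: 0 18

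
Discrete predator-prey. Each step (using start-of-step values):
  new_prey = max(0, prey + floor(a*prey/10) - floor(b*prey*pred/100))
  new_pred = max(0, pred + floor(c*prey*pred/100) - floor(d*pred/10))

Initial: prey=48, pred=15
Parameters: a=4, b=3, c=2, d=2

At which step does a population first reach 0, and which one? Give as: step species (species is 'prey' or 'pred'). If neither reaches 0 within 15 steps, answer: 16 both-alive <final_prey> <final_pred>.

Step 1: prey: 48+19-21=46; pred: 15+14-3=26
Step 2: prey: 46+18-35=29; pred: 26+23-5=44
Step 3: prey: 29+11-38=2; pred: 44+25-8=61
Step 4: prey: 2+0-3=0; pred: 61+2-12=51
First extinction: prey at step 4

Answer: 4 prey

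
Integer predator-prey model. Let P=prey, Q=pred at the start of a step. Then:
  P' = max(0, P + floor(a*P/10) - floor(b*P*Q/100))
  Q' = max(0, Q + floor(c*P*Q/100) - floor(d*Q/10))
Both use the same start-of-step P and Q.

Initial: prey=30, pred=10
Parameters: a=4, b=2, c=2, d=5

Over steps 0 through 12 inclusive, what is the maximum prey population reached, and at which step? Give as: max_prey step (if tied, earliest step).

Answer: 51 4

Derivation:
Step 1: prey: 30+12-6=36; pred: 10+6-5=11
Step 2: prey: 36+14-7=43; pred: 11+7-5=13
Step 3: prey: 43+17-11=49; pred: 13+11-6=18
Step 4: prey: 49+19-17=51; pred: 18+17-9=26
Step 5: prey: 51+20-26=45; pred: 26+26-13=39
Step 6: prey: 45+18-35=28; pred: 39+35-19=55
Step 7: prey: 28+11-30=9; pred: 55+30-27=58
Step 8: prey: 9+3-10=2; pred: 58+10-29=39
Step 9: prey: 2+0-1=1; pred: 39+1-19=21
Step 10: prey: 1+0-0=1; pred: 21+0-10=11
Step 11: prey: 1+0-0=1; pred: 11+0-5=6
Step 12: prey: 1+0-0=1; pred: 6+0-3=3
Max prey = 51 at step 4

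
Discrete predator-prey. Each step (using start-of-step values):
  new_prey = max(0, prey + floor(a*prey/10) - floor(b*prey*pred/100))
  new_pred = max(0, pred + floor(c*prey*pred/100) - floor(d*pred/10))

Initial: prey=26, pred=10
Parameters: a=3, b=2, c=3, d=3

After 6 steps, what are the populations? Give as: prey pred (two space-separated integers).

Answer: 1 48

Derivation:
Step 1: prey: 26+7-5=28; pred: 10+7-3=14
Step 2: prey: 28+8-7=29; pred: 14+11-4=21
Step 3: prey: 29+8-12=25; pred: 21+18-6=33
Step 4: prey: 25+7-16=16; pred: 33+24-9=48
Step 5: prey: 16+4-15=5; pred: 48+23-14=57
Step 6: prey: 5+1-5=1; pred: 57+8-17=48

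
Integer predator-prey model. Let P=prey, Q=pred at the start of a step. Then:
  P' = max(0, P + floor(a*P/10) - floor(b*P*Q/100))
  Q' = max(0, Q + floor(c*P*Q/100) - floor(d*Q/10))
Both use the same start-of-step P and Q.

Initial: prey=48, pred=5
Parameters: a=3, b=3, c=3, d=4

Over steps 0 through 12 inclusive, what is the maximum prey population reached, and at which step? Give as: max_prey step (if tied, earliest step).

Answer: 55 1

Derivation:
Step 1: prey: 48+14-7=55; pred: 5+7-2=10
Step 2: prey: 55+16-16=55; pred: 10+16-4=22
Step 3: prey: 55+16-36=35; pred: 22+36-8=50
Step 4: prey: 35+10-52=0; pred: 50+52-20=82
Step 5: prey: 0+0-0=0; pred: 82+0-32=50
Step 6: prey: 0+0-0=0; pred: 50+0-20=30
Step 7: prey: 0+0-0=0; pred: 30+0-12=18
Step 8: prey: 0+0-0=0; pred: 18+0-7=11
Step 9: prey: 0+0-0=0; pred: 11+0-4=7
Step 10: prey: 0+0-0=0; pred: 7+0-2=5
Step 11: prey: 0+0-0=0; pred: 5+0-2=3
Step 12: prey: 0+0-0=0; pred: 3+0-1=2
Max prey = 55 at step 1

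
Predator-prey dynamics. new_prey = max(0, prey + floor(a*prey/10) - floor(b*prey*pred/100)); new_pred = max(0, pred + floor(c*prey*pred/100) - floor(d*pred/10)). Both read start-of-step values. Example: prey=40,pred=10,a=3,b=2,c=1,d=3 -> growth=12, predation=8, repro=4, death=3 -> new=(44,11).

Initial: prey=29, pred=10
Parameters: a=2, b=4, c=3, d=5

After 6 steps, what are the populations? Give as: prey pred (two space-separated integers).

Answer: 5 5

Derivation:
Step 1: prey: 29+5-11=23; pred: 10+8-5=13
Step 2: prey: 23+4-11=16; pred: 13+8-6=15
Step 3: prey: 16+3-9=10; pred: 15+7-7=15
Step 4: prey: 10+2-6=6; pred: 15+4-7=12
Step 5: prey: 6+1-2=5; pred: 12+2-6=8
Step 6: prey: 5+1-1=5; pred: 8+1-4=5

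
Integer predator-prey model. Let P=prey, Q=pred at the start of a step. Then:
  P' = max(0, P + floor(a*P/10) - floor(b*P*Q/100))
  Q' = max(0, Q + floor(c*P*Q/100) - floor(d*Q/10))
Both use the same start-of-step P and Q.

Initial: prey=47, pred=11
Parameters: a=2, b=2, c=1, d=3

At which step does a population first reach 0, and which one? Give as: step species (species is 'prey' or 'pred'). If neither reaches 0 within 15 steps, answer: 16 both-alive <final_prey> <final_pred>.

Answer: 16 both-alive 19 6

Derivation:
Step 1: prey: 47+9-10=46; pred: 11+5-3=13
Step 2: prey: 46+9-11=44; pred: 13+5-3=15
Step 3: prey: 44+8-13=39; pred: 15+6-4=17
Step 4: prey: 39+7-13=33; pred: 17+6-5=18
Step 5: prey: 33+6-11=28; pred: 18+5-5=18
Step 6: prey: 28+5-10=23; pred: 18+5-5=18
Step 7: prey: 23+4-8=19; pred: 18+4-5=17
Step 8: prey: 19+3-6=16; pred: 17+3-5=15
Step 9: prey: 16+3-4=15; pred: 15+2-4=13
Step 10: prey: 15+3-3=15; pred: 13+1-3=11
Step 11: prey: 15+3-3=15; pred: 11+1-3=9
Step 12: prey: 15+3-2=16; pred: 9+1-2=8
Step 13: prey: 16+3-2=17; pred: 8+1-2=7
Step 14: prey: 17+3-2=18; pred: 7+1-2=6
Step 15: prey: 18+3-2=19; pred: 6+1-1=6
No extinction within 15 steps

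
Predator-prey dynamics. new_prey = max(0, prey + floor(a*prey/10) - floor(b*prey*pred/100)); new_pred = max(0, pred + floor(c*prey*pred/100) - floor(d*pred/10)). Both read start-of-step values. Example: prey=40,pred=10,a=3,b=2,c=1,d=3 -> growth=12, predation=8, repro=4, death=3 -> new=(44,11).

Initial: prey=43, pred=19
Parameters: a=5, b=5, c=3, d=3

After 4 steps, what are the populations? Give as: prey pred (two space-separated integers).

Step 1: prey: 43+21-40=24; pred: 19+24-5=38
Step 2: prey: 24+12-45=0; pred: 38+27-11=54
Step 3: prey: 0+0-0=0; pred: 54+0-16=38
Step 4: prey: 0+0-0=0; pred: 38+0-11=27

Answer: 0 27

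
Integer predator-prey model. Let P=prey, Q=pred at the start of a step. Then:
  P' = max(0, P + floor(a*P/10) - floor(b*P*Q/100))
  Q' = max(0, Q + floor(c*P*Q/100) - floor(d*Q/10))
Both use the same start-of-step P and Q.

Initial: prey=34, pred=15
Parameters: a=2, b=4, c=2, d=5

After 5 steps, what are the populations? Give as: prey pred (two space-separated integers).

Step 1: prey: 34+6-20=20; pred: 15+10-7=18
Step 2: prey: 20+4-14=10; pred: 18+7-9=16
Step 3: prey: 10+2-6=6; pred: 16+3-8=11
Step 4: prey: 6+1-2=5; pred: 11+1-5=7
Step 5: prey: 5+1-1=5; pred: 7+0-3=4

Answer: 5 4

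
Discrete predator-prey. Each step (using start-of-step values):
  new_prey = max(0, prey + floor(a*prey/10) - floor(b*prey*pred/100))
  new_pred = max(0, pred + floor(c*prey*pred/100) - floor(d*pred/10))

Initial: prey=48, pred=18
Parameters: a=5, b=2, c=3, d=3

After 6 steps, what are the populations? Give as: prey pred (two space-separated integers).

Answer: 0 60

Derivation:
Step 1: prey: 48+24-17=55; pred: 18+25-5=38
Step 2: prey: 55+27-41=41; pred: 38+62-11=89
Step 3: prey: 41+20-72=0; pred: 89+109-26=172
Step 4: prey: 0+0-0=0; pred: 172+0-51=121
Step 5: prey: 0+0-0=0; pred: 121+0-36=85
Step 6: prey: 0+0-0=0; pred: 85+0-25=60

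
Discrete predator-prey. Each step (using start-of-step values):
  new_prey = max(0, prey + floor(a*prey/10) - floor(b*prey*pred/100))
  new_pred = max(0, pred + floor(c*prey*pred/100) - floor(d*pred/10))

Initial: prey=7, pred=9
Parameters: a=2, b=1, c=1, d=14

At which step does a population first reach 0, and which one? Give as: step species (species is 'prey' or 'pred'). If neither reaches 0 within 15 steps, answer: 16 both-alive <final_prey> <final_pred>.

Answer: 1 pred

Derivation:
Step 1: prey: 7+1-0=8; pred: 9+0-12=0
First extinction: pred at step 1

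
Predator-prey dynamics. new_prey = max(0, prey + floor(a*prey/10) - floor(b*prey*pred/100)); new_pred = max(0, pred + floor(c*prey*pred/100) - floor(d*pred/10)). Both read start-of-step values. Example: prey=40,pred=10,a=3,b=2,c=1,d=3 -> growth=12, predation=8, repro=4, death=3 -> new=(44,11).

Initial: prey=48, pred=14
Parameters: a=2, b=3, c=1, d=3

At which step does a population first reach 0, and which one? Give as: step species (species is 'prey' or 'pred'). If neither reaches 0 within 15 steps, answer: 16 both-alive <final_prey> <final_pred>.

Step 1: prey: 48+9-20=37; pred: 14+6-4=16
Step 2: prey: 37+7-17=27; pred: 16+5-4=17
Step 3: prey: 27+5-13=19; pred: 17+4-5=16
Step 4: prey: 19+3-9=13; pred: 16+3-4=15
Step 5: prey: 13+2-5=10; pred: 15+1-4=12
Step 6: prey: 10+2-3=9; pred: 12+1-3=10
Step 7: prey: 9+1-2=8; pred: 10+0-3=7
Step 8: prey: 8+1-1=8; pred: 7+0-2=5
Step 9: prey: 8+1-1=8; pred: 5+0-1=4
Step 10: prey: 8+1-0=9; pred: 4+0-1=3
Step 11: prey: 9+1-0=10; pred: 3+0-0=3
Step 12: prey: 10+2-0=12; pred: 3+0-0=3
Step 13: prey: 12+2-1=13; pred: 3+0-0=3
Step 14: prey: 13+2-1=14; pred: 3+0-0=3
Step 15: prey: 14+2-1=15; pred: 3+0-0=3
No extinction within 15 steps

Answer: 16 both-alive 15 3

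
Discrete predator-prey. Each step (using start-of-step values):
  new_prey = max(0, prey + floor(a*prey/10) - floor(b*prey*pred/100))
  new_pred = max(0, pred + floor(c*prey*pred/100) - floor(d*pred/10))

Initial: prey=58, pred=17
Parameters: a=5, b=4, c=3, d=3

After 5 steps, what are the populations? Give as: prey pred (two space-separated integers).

Answer: 0 31

Derivation:
Step 1: prey: 58+29-39=48; pred: 17+29-5=41
Step 2: prey: 48+24-78=0; pred: 41+59-12=88
Step 3: prey: 0+0-0=0; pred: 88+0-26=62
Step 4: prey: 0+0-0=0; pred: 62+0-18=44
Step 5: prey: 0+0-0=0; pred: 44+0-13=31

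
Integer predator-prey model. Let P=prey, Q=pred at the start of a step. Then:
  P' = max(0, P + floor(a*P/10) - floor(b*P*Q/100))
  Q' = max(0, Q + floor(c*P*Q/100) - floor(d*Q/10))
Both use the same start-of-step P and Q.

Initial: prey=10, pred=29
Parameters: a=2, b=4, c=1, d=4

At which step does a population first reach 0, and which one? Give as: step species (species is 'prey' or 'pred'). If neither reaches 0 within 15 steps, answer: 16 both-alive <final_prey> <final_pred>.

Answer: 16 both-alive 1 2

Derivation:
Step 1: prey: 10+2-11=1; pred: 29+2-11=20
Step 2: prey: 1+0-0=1; pred: 20+0-8=12
Step 3: prey: 1+0-0=1; pred: 12+0-4=8
Step 4: prey: 1+0-0=1; pred: 8+0-3=5
Step 5: prey: 1+0-0=1; pred: 5+0-2=3
Step 6: prey: 1+0-0=1; pred: 3+0-1=2
Step 7: prey: 1+0-0=1; pred: 2+0-0=2
Steps 8-15: state stable at prey=1, pred=2 (no change)
No extinction within 15 steps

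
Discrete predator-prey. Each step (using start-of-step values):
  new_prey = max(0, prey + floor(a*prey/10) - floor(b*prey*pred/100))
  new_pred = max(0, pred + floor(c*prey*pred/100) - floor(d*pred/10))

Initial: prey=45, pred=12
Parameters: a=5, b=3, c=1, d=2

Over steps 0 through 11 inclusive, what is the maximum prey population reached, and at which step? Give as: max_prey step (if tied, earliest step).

Answer: 54 2

Derivation:
Step 1: prey: 45+22-16=51; pred: 12+5-2=15
Step 2: prey: 51+25-22=54; pred: 15+7-3=19
Step 3: prey: 54+27-30=51; pred: 19+10-3=26
Step 4: prey: 51+25-39=37; pred: 26+13-5=34
Step 5: prey: 37+18-37=18; pred: 34+12-6=40
Step 6: prey: 18+9-21=6; pred: 40+7-8=39
Step 7: prey: 6+3-7=2; pred: 39+2-7=34
Step 8: prey: 2+1-2=1; pred: 34+0-6=28
Step 9: prey: 1+0-0=1; pred: 28+0-5=23
Step 10: prey: 1+0-0=1; pred: 23+0-4=19
Step 11: prey: 1+0-0=1; pred: 19+0-3=16
Max prey = 54 at step 2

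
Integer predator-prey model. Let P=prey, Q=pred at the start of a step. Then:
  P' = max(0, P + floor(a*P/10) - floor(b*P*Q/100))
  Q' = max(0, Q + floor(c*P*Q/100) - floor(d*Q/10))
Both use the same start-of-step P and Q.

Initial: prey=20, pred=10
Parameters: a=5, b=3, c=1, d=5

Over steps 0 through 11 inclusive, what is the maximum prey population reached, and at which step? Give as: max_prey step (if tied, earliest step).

Step 1: prey: 20+10-6=24; pred: 10+2-5=7
Step 2: prey: 24+12-5=31; pred: 7+1-3=5
Step 3: prey: 31+15-4=42; pred: 5+1-2=4
Step 4: prey: 42+21-5=58; pred: 4+1-2=3
Step 5: prey: 58+29-5=82; pred: 3+1-1=3
Step 6: prey: 82+41-7=116; pred: 3+2-1=4
Step 7: prey: 116+58-13=161; pred: 4+4-2=6
Step 8: prey: 161+80-28=213; pred: 6+9-3=12
Step 9: prey: 213+106-76=243; pred: 12+25-6=31
Step 10: prey: 243+121-225=139; pred: 31+75-15=91
Step 11: prey: 139+69-379=0; pred: 91+126-45=172
Max prey = 243 at step 9

Answer: 243 9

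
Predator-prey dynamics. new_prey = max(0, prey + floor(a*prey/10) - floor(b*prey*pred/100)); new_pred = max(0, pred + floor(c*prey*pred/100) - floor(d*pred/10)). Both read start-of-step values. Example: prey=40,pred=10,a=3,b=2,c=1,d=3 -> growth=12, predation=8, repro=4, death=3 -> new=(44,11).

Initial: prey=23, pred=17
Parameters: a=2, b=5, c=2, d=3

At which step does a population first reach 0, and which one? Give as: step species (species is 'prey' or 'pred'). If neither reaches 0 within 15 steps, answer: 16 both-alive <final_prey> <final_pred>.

Step 1: prey: 23+4-19=8; pred: 17+7-5=19
Step 2: prey: 8+1-7=2; pred: 19+3-5=17
Step 3: prey: 2+0-1=1; pred: 17+0-5=12
Step 4: prey: 1+0-0=1; pred: 12+0-3=9
Step 5: prey: 1+0-0=1; pred: 9+0-2=7
Step 6: prey: 1+0-0=1; pred: 7+0-2=5
Step 7: prey: 1+0-0=1; pred: 5+0-1=4
Step 8: prey: 1+0-0=1; pred: 4+0-1=3
Step 9: prey: 1+0-0=1; pred: 3+0-0=3
Steps 10-15: state stable at prey=1, pred=3 (no change)
No extinction within 15 steps

Answer: 16 both-alive 1 3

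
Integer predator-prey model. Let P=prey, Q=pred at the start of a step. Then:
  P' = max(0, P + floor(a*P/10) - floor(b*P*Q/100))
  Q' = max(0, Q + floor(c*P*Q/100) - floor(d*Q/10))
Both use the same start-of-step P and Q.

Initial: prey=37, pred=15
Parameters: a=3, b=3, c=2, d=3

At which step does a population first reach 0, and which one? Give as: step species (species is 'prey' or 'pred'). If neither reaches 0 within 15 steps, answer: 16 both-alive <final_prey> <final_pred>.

Answer: 16 both-alive 1 3

Derivation:
Step 1: prey: 37+11-16=32; pred: 15+11-4=22
Step 2: prey: 32+9-21=20; pred: 22+14-6=30
Step 3: prey: 20+6-18=8; pred: 30+12-9=33
Step 4: prey: 8+2-7=3; pred: 33+5-9=29
Step 5: prey: 3+0-2=1; pred: 29+1-8=22
Step 6: prey: 1+0-0=1; pred: 22+0-6=16
Step 7: prey: 1+0-0=1; pred: 16+0-4=12
Step 8: prey: 1+0-0=1; pred: 12+0-3=9
Step 9: prey: 1+0-0=1; pred: 9+0-2=7
Step 10: prey: 1+0-0=1; pred: 7+0-2=5
Step 11: prey: 1+0-0=1; pred: 5+0-1=4
Step 12: prey: 1+0-0=1; pred: 4+0-1=3
Step 13: prey: 1+0-0=1; pred: 3+0-0=3
Steps 14-15: state stable at prey=1, pred=3 (no change)
No extinction within 15 steps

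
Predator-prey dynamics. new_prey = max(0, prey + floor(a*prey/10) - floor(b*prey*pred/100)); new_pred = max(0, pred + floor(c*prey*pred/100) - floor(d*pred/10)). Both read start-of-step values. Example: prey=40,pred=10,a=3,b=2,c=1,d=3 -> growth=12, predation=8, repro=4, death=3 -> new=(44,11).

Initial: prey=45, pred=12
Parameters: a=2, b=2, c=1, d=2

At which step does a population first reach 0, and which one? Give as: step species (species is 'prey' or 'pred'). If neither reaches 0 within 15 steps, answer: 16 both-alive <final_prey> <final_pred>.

Step 1: prey: 45+9-10=44; pred: 12+5-2=15
Step 2: prey: 44+8-13=39; pred: 15+6-3=18
Step 3: prey: 39+7-14=32; pred: 18+7-3=22
Step 4: prey: 32+6-14=24; pred: 22+7-4=25
Step 5: prey: 24+4-12=16; pred: 25+6-5=26
Step 6: prey: 16+3-8=11; pred: 26+4-5=25
Step 7: prey: 11+2-5=8; pred: 25+2-5=22
Step 8: prey: 8+1-3=6; pred: 22+1-4=19
Step 9: prey: 6+1-2=5; pred: 19+1-3=17
Step 10: prey: 5+1-1=5; pred: 17+0-3=14
Step 11: prey: 5+1-1=5; pred: 14+0-2=12
Step 12: prey: 5+1-1=5; pred: 12+0-2=10
Step 13: prey: 5+1-1=5; pred: 10+0-2=8
Step 14: prey: 5+1-0=6; pred: 8+0-1=7
Step 15: prey: 6+1-0=7; pred: 7+0-1=6
No extinction within 15 steps

Answer: 16 both-alive 7 6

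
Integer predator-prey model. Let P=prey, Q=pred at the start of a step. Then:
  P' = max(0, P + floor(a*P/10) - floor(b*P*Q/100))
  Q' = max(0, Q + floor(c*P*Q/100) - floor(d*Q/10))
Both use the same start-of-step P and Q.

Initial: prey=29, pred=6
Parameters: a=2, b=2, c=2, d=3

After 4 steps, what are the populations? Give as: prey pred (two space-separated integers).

Step 1: prey: 29+5-3=31; pred: 6+3-1=8
Step 2: prey: 31+6-4=33; pred: 8+4-2=10
Step 3: prey: 33+6-6=33; pred: 10+6-3=13
Step 4: prey: 33+6-8=31; pred: 13+8-3=18

Answer: 31 18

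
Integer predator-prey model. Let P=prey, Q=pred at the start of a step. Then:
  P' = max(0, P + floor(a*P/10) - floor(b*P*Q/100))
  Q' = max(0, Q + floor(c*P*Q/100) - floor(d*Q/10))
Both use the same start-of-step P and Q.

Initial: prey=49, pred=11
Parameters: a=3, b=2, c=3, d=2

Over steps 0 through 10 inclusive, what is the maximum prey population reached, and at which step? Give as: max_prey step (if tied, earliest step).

Step 1: prey: 49+14-10=53; pred: 11+16-2=25
Step 2: prey: 53+15-26=42; pred: 25+39-5=59
Step 3: prey: 42+12-49=5; pred: 59+74-11=122
Step 4: prey: 5+1-12=0; pred: 122+18-24=116
Step 5: prey: 0+0-0=0; pred: 116+0-23=93
Step 6: prey: 0+0-0=0; pred: 93+0-18=75
Step 7: prey: 0+0-0=0; pred: 75+0-15=60
Step 8: prey: 0+0-0=0; pred: 60+0-12=48
Step 9: prey: 0+0-0=0; pred: 48+0-9=39
Step 10: prey: 0+0-0=0; pred: 39+0-7=32
Max prey = 53 at step 1

Answer: 53 1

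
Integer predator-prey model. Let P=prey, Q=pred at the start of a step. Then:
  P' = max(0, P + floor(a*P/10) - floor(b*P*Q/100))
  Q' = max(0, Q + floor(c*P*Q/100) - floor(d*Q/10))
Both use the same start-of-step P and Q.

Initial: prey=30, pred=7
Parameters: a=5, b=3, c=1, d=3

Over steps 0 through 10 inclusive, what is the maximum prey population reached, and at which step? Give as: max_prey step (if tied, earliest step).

Answer: 96 5

Derivation:
Step 1: prey: 30+15-6=39; pred: 7+2-2=7
Step 2: prey: 39+19-8=50; pred: 7+2-2=7
Step 3: prey: 50+25-10=65; pred: 7+3-2=8
Step 4: prey: 65+32-15=82; pred: 8+5-2=11
Step 5: prey: 82+41-27=96; pred: 11+9-3=17
Step 6: prey: 96+48-48=96; pred: 17+16-5=28
Step 7: prey: 96+48-80=64; pred: 28+26-8=46
Step 8: prey: 64+32-88=8; pred: 46+29-13=62
Step 9: prey: 8+4-14=0; pred: 62+4-18=48
Step 10: prey: 0+0-0=0; pred: 48+0-14=34
Max prey = 96 at step 5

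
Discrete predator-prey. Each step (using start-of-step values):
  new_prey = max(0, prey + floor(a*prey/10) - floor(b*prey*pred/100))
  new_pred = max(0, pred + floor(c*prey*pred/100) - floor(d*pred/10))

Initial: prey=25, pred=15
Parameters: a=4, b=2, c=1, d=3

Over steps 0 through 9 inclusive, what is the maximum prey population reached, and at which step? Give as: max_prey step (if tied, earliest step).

Answer: 48 7

Derivation:
Step 1: prey: 25+10-7=28; pred: 15+3-4=14
Step 2: prey: 28+11-7=32; pred: 14+3-4=13
Step 3: prey: 32+12-8=36; pred: 13+4-3=14
Step 4: prey: 36+14-10=40; pred: 14+5-4=15
Step 5: prey: 40+16-12=44; pred: 15+6-4=17
Step 6: prey: 44+17-14=47; pred: 17+7-5=19
Step 7: prey: 47+18-17=48; pred: 19+8-5=22
Step 8: prey: 48+19-21=46; pred: 22+10-6=26
Step 9: prey: 46+18-23=41; pred: 26+11-7=30
Max prey = 48 at step 7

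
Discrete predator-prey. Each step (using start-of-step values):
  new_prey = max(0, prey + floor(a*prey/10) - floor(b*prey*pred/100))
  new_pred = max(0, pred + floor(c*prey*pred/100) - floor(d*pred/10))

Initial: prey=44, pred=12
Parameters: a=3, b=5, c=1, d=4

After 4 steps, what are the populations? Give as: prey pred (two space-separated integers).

Answer: 11 7

Derivation:
Step 1: prey: 44+13-26=31; pred: 12+5-4=13
Step 2: prey: 31+9-20=20; pred: 13+4-5=12
Step 3: prey: 20+6-12=14; pred: 12+2-4=10
Step 4: prey: 14+4-7=11; pred: 10+1-4=7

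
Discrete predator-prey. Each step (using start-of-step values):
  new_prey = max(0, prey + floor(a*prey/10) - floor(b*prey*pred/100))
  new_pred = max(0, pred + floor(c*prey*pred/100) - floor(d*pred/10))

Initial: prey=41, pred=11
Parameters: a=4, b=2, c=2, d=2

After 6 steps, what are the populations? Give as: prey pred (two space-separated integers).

Step 1: prey: 41+16-9=48; pred: 11+9-2=18
Step 2: prey: 48+19-17=50; pred: 18+17-3=32
Step 3: prey: 50+20-32=38; pred: 32+32-6=58
Step 4: prey: 38+15-44=9; pred: 58+44-11=91
Step 5: prey: 9+3-16=0; pred: 91+16-18=89
Step 6: prey: 0+0-0=0; pred: 89+0-17=72

Answer: 0 72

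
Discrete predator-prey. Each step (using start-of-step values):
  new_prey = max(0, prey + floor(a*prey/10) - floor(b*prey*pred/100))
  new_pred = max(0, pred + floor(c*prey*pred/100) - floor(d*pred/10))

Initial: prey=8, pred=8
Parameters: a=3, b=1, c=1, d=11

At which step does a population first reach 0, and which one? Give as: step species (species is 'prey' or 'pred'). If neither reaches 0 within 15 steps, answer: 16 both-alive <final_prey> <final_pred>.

Step 1: prey: 8+2-0=10; pred: 8+0-8=0
First extinction: pred at step 1

Answer: 1 pred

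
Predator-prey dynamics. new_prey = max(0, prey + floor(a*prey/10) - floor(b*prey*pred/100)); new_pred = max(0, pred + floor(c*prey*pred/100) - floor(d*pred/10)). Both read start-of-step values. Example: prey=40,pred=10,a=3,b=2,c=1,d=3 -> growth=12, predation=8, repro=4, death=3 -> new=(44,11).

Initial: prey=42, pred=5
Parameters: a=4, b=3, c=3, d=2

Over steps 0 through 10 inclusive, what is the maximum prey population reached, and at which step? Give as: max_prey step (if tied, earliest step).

Answer: 57 2

Derivation:
Step 1: prey: 42+16-6=52; pred: 5+6-1=10
Step 2: prey: 52+20-15=57; pred: 10+15-2=23
Step 3: prey: 57+22-39=40; pred: 23+39-4=58
Step 4: prey: 40+16-69=0; pred: 58+69-11=116
Step 5: prey: 0+0-0=0; pred: 116+0-23=93
Step 6: prey: 0+0-0=0; pred: 93+0-18=75
Step 7: prey: 0+0-0=0; pred: 75+0-15=60
Step 8: prey: 0+0-0=0; pred: 60+0-12=48
Step 9: prey: 0+0-0=0; pred: 48+0-9=39
Step 10: prey: 0+0-0=0; pred: 39+0-7=32
Max prey = 57 at step 2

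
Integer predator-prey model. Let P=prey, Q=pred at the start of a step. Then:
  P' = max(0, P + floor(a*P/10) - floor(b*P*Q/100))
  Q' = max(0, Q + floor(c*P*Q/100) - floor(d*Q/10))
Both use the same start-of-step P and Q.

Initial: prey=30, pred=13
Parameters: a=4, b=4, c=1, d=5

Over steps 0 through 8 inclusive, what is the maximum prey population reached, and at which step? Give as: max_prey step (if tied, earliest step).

Step 1: prey: 30+12-15=27; pred: 13+3-6=10
Step 2: prey: 27+10-10=27; pred: 10+2-5=7
Step 3: prey: 27+10-7=30; pred: 7+1-3=5
Step 4: prey: 30+12-6=36; pred: 5+1-2=4
Step 5: prey: 36+14-5=45; pred: 4+1-2=3
Step 6: prey: 45+18-5=58; pred: 3+1-1=3
Step 7: prey: 58+23-6=75; pred: 3+1-1=3
Step 8: prey: 75+30-9=96; pred: 3+2-1=4
Max prey = 96 at step 8

Answer: 96 8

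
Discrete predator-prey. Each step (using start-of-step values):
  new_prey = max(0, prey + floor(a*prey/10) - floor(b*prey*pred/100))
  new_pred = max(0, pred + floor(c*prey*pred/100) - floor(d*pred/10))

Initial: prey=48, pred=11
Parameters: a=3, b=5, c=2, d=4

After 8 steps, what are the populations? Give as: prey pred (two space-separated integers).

Answer: 0 2

Derivation:
Step 1: prey: 48+14-26=36; pred: 11+10-4=17
Step 2: prey: 36+10-30=16; pred: 17+12-6=23
Step 3: prey: 16+4-18=2; pred: 23+7-9=21
Step 4: prey: 2+0-2=0; pred: 21+0-8=13
Step 5: prey: 0+0-0=0; pred: 13+0-5=8
Step 6: prey: 0+0-0=0; pred: 8+0-3=5
Step 7: prey: 0+0-0=0; pred: 5+0-2=3
Step 8: prey: 0+0-0=0; pred: 3+0-1=2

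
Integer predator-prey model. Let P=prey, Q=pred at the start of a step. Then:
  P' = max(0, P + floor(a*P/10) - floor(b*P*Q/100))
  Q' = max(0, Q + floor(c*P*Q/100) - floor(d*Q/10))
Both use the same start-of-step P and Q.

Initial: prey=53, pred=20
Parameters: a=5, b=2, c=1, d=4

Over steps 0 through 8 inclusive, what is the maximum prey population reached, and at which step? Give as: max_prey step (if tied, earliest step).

Answer: 62 2

Derivation:
Step 1: prey: 53+26-21=58; pred: 20+10-8=22
Step 2: prey: 58+29-25=62; pred: 22+12-8=26
Step 3: prey: 62+31-32=61; pred: 26+16-10=32
Step 4: prey: 61+30-39=52; pred: 32+19-12=39
Step 5: prey: 52+26-40=38; pred: 39+20-15=44
Step 6: prey: 38+19-33=24; pred: 44+16-17=43
Step 7: prey: 24+12-20=16; pred: 43+10-17=36
Step 8: prey: 16+8-11=13; pred: 36+5-14=27
Max prey = 62 at step 2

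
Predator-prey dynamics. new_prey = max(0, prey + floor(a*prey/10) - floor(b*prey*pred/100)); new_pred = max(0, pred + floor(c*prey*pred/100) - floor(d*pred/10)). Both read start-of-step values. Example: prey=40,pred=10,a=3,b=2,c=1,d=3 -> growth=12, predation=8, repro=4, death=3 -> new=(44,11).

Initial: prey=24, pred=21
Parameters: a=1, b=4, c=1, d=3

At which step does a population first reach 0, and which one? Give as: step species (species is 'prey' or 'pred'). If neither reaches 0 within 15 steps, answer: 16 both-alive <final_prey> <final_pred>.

Step 1: prey: 24+2-20=6; pred: 21+5-6=20
Step 2: prey: 6+0-4=2; pred: 20+1-6=15
Step 3: prey: 2+0-1=1; pred: 15+0-4=11
Step 4: prey: 1+0-0=1; pred: 11+0-3=8
Step 5: prey: 1+0-0=1; pred: 8+0-2=6
Step 6: prey: 1+0-0=1; pred: 6+0-1=5
Step 7: prey: 1+0-0=1; pred: 5+0-1=4
Step 8: prey: 1+0-0=1; pred: 4+0-1=3
Step 9: prey: 1+0-0=1; pred: 3+0-0=3
Steps 10-15: state stable at prey=1, pred=3 (no change)
No extinction within 15 steps

Answer: 16 both-alive 1 3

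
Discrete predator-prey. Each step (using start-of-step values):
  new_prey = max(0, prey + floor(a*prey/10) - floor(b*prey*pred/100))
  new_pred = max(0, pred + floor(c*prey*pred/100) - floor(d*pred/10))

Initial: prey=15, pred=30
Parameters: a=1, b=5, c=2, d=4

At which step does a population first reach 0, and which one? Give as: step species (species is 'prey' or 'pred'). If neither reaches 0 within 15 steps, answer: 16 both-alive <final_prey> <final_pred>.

Answer: 1 prey

Derivation:
Step 1: prey: 15+1-22=0; pred: 30+9-12=27
First extinction: prey at step 1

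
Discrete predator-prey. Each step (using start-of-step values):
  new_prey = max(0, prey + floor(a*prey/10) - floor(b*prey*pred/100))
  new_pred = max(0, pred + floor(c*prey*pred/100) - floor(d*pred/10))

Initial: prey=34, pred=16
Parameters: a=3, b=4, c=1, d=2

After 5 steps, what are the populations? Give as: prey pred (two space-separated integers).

Step 1: prey: 34+10-21=23; pred: 16+5-3=18
Step 2: prey: 23+6-16=13; pred: 18+4-3=19
Step 3: prey: 13+3-9=7; pred: 19+2-3=18
Step 4: prey: 7+2-5=4; pred: 18+1-3=16
Step 5: prey: 4+1-2=3; pred: 16+0-3=13

Answer: 3 13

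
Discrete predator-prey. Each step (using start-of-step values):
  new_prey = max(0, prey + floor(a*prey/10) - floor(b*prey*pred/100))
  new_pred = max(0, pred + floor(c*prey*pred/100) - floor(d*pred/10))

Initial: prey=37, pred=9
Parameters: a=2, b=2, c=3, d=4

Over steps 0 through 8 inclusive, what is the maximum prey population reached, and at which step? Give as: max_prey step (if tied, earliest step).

Answer: 38 1

Derivation:
Step 1: prey: 37+7-6=38; pred: 9+9-3=15
Step 2: prey: 38+7-11=34; pred: 15+17-6=26
Step 3: prey: 34+6-17=23; pred: 26+26-10=42
Step 4: prey: 23+4-19=8; pred: 42+28-16=54
Step 5: prey: 8+1-8=1; pred: 54+12-21=45
Step 6: prey: 1+0-0=1; pred: 45+1-18=28
Step 7: prey: 1+0-0=1; pred: 28+0-11=17
Step 8: prey: 1+0-0=1; pred: 17+0-6=11
Max prey = 38 at step 1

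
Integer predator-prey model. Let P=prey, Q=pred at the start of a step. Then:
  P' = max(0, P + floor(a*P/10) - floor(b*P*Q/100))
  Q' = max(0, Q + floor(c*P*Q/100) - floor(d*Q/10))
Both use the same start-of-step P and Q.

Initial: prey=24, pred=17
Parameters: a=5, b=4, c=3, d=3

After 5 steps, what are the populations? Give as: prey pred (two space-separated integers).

Step 1: prey: 24+12-16=20; pred: 17+12-5=24
Step 2: prey: 20+10-19=11; pred: 24+14-7=31
Step 3: prey: 11+5-13=3; pred: 31+10-9=32
Step 4: prey: 3+1-3=1; pred: 32+2-9=25
Step 5: prey: 1+0-1=0; pred: 25+0-7=18

Answer: 0 18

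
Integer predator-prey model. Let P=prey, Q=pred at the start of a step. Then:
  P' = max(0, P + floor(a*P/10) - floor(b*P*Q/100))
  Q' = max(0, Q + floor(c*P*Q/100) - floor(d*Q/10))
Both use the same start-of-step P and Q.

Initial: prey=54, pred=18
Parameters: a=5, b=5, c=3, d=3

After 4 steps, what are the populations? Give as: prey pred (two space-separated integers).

Step 1: prey: 54+27-48=33; pred: 18+29-5=42
Step 2: prey: 33+16-69=0; pred: 42+41-12=71
Step 3: prey: 0+0-0=0; pred: 71+0-21=50
Step 4: prey: 0+0-0=0; pred: 50+0-15=35

Answer: 0 35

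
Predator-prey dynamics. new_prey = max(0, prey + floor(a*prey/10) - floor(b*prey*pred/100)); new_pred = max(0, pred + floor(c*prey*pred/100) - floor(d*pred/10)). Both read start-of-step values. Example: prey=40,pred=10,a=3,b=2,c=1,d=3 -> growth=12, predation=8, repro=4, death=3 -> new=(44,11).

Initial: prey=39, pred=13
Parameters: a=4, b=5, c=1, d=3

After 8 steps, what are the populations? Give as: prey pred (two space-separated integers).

Answer: 10 4

Derivation:
Step 1: prey: 39+15-25=29; pred: 13+5-3=15
Step 2: prey: 29+11-21=19; pred: 15+4-4=15
Step 3: prey: 19+7-14=12; pred: 15+2-4=13
Step 4: prey: 12+4-7=9; pred: 13+1-3=11
Step 5: prey: 9+3-4=8; pred: 11+0-3=8
Step 6: prey: 8+3-3=8; pred: 8+0-2=6
Step 7: prey: 8+3-2=9; pred: 6+0-1=5
Step 8: prey: 9+3-2=10; pred: 5+0-1=4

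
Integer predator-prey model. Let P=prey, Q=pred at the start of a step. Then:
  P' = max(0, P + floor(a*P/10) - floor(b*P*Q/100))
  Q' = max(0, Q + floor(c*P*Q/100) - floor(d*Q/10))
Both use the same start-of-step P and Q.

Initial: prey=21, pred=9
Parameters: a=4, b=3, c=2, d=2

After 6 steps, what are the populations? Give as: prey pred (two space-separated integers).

Answer: 6 33

Derivation:
Step 1: prey: 21+8-5=24; pred: 9+3-1=11
Step 2: prey: 24+9-7=26; pred: 11+5-2=14
Step 3: prey: 26+10-10=26; pred: 14+7-2=19
Step 4: prey: 26+10-14=22; pred: 19+9-3=25
Step 5: prey: 22+8-16=14; pred: 25+11-5=31
Step 6: prey: 14+5-13=6; pred: 31+8-6=33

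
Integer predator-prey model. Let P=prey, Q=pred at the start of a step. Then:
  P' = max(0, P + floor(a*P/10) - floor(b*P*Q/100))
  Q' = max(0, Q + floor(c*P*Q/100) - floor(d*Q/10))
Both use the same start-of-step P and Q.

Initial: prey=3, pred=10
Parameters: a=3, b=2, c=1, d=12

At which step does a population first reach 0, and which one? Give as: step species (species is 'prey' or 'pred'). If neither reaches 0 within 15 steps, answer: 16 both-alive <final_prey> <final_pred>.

Answer: 1 pred

Derivation:
Step 1: prey: 3+0-0=3; pred: 10+0-12=0
First extinction: pred at step 1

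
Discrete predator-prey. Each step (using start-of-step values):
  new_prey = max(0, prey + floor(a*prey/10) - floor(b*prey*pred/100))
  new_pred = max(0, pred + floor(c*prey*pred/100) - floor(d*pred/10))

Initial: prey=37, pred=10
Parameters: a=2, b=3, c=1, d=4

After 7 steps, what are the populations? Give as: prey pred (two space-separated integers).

Step 1: prey: 37+7-11=33; pred: 10+3-4=9
Step 2: prey: 33+6-8=31; pred: 9+2-3=8
Step 3: prey: 31+6-7=30; pred: 8+2-3=7
Step 4: prey: 30+6-6=30; pred: 7+2-2=7
Step 5: prey: 30+6-6=30; pred: 7+2-2=7
Step 6: prey: 30+6-6=30; pred: 7+2-2=7
Step 7: prey: 30+6-6=30; pred: 7+2-2=7

Answer: 30 7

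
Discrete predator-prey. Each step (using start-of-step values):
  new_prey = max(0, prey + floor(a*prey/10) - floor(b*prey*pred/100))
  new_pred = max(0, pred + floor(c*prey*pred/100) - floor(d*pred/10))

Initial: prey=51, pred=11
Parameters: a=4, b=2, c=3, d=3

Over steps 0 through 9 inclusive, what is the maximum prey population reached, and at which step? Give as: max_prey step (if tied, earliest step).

Answer: 60 1

Derivation:
Step 1: prey: 51+20-11=60; pred: 11+16-3=24
Step 2: prey: 60+24-28=56; pred: 24+43-7=60
Step 3: prey: 56+22-67=11; pred: 60+100-18=142
Step 4: prey: 11+4-31=0; pred: 142+46-42=146
Step 5: prey: 0+0-0=0; pred: 146+0-43=103
Step 6: prey: 0+0-0=0; pred: 103+0-30=73
Step 7: prey: 0+0-0=0; pred: 73+0-21=52
Step 8: prey: 0+0-0=0; pred: 52+0-15=37
Step 9: prey: 0+0-0=0; pred: 37+0-11=26
Max prey = 60 at step 1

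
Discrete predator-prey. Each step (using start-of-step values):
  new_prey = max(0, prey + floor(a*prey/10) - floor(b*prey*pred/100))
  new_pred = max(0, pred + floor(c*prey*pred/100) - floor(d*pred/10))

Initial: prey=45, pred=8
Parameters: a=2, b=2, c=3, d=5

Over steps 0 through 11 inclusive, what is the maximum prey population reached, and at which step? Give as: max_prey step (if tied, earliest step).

Answer: 47 1

Derivation:
Step 1: prey: 45+9-7=47; pred: 8+10-4=14
Step 2: prey: 47+9-13=43; pred: 14+19-7=26
Step 3: prey: 43+8-22=29; pred: 26+33-13=46
Step 4: prey: 29+5-26=8; pred: 46+40-23=63
Step 5: prey: 8+1-10=0; pred: 63+15-31=47
Step 6: prey: 0+0-0=0; pred: 47+0-23=24
Step 7: prey: 0+0-0=0; pred: 24+0-12=12
Step 8: prey: 0+0-0=0; pred: 12+0-6=6
Step 9: prey: 0+0-0=0; pred: 6+0-3=3
Step 10: prey: 0+0-0=0; pred: 3+0-1=2
Step 11: prey: 0+0-0=0; pred: 2+0-1=1
Max prey = 47 at step 1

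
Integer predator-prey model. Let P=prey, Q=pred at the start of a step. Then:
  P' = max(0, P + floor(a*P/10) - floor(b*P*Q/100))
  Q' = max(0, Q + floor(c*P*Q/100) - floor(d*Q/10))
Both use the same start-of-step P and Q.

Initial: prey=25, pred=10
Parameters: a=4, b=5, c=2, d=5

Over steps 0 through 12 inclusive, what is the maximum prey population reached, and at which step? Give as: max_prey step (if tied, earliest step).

Answer: 42 11

Derivation:
Step 1: prey: 25+10-12=23; pred: 10+5-5=10
Step 2: prey: 23+9-11=21; pred: 10+4-5=9
Step 3: prey: 21+8-9=20; pred: 9+3-4=8
Step 4: prey: 20+8-8=20; pred: 8+3-4=7
Step 5: prey: 20+8-7=21; pred: 7+2-3=6
Step 6: prey: 21+8-6=23; pred: 6+2-3=5
Step 7: prey: 23+9-5=27; pred: 5+2-2=5
Step 8: prey: 27+10-6=31; pred: 5+2-2=5
Step 9: prey: 31+12-7=36; pred: 5+3-2=6
Step 10: prey: 36+14-10=40; pred: 6+4-3=7
Step 11: prey: 40+16-14=42; pred: 7+5-3=9
Step 12: prey: 42+16-18=40; pred: 9+7-4=12
Max prey = 42 at step 11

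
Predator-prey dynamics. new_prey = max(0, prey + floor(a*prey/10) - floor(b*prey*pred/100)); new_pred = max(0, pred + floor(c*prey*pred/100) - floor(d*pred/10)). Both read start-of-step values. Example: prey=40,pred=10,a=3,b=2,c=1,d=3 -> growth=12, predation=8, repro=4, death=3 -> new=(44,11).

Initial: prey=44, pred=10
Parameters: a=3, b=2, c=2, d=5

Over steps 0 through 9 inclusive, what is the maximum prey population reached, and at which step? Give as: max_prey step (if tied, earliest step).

Answer: 51 2

Derivation:
Step 1: prey: 44+13-8=49; pred: 10+8-5=13
Step 2: prey: 49+14-12=51; pred: 13+12-6=19
Step 3: prey: 51+15-19=47; pred: 19+19-9=29
Step 4: prey: 47+14-27=34; pred: 29+27-14=42
Step 5: prey: 34+10-28=16; pred: 42+28-21=49
Step 6: prey: 16+4-15=5; pred: 49+15-24=40
Step 7: prey: 5+1-4=2; pred: 40+4-20=24
Step 8: prey: 2+0-0=2; pred: 24+0-12=12
Step 9: prey: 2+0-0=2; pred: 12+0-6=6
Max prey = 51 at step 2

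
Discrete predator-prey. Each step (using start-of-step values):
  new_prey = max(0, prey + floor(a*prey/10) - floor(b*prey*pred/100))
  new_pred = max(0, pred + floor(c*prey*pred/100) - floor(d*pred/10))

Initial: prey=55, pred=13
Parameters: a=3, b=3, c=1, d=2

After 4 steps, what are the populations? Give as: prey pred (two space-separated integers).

Answer: 9 30

Derivation:
Step 1: prey: 55+16-21=50; pred: 13+7-2=18
Step 2: prey: 50+15-27=38; pred: 18+9-3=24
Step 3: prey: 38+11-27=22; pred: 24+9-4=29
Step 4: prey: 22+6-19=9; pred: 29+6-5=30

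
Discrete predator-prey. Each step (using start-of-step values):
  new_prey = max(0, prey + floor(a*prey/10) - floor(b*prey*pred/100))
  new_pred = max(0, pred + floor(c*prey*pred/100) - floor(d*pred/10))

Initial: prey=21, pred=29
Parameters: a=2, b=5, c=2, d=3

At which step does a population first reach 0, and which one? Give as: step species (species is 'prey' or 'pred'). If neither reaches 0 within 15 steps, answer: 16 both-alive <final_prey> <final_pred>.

Step 1: prey: 21+4-30=0; pred: 29+12-8=33
First extinction: prey at step 1

Answer: 1 prey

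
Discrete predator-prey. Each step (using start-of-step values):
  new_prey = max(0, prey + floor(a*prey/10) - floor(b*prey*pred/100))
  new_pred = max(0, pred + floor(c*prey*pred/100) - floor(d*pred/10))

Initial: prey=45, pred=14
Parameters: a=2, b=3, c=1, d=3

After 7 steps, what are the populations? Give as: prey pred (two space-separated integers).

Step 1: prey: 45+9-18=36; pred: 14+6-4=16
Step 2: prey: 36+7-17=26; pred: 16+5-4=17
Step 3: prey: 26+5-13=18; pred: 17+4-5=16
Step 4: prey: 18+3-8=13; pred: 16+2-4=14
Step 5: prey: 13+2-5=10; pred: 14+1-4=11
Step 6: prey: 10+2-3=9; pred: 11+1-3=9
Step 7: prey: 9+1-2=8; pred: 9+0-2=7

Answer: 8 7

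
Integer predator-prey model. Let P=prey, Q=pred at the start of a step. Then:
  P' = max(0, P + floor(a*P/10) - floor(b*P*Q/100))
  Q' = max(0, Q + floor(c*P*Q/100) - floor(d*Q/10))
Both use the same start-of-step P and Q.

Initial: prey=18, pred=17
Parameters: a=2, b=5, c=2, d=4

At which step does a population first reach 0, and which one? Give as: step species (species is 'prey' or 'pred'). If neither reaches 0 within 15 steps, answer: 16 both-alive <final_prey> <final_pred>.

Step 1: prey: 18+3-15=6; pred: 17+6-6=17
Step 2: prey: 6+1-5=2; pred: 17+2-6=13
Step 3: prey: 2+0-1=1; pred: 13+0-5=8
Step 4: prey: 1+0-0=1; pred: 8+0-3=5
Step 5: prey: 1+0-0=1; pred: 5+0-2=3
Step 6: prey: 1+0-0=1; pred: 3+0-1=2
Step 7: prey: 1+0-0=1; pred: 2+0-0=2
Steps 8-15: state stable at prey=1, pred=2 (no change)
No extinction within 15 steps

Answer: 16 both-alive 1 2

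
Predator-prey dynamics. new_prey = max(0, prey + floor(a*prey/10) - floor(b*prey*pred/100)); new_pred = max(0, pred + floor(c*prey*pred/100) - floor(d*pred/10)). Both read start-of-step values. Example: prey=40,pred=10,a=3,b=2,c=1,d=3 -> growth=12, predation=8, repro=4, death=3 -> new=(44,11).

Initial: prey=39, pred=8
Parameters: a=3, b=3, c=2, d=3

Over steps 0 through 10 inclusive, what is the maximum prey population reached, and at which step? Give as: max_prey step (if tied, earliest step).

Answer: 41 1

Derivation:
Step 1: prey: 39+11-9=41; pred: 8+6-2=12
Step 2: prey: 41+12-14=39; pred: 12+9-3=18
Step 3: prey: 39+11-21=29; pred: 18+14-5=27
Step 4: prey: 29+8-23=14; pred: 27+15-8=34
Step 5: prey: 14+4-14=4; pred: 34+9-10=33
Step 6: prey: 4+1-3=2; pred: 33+2-9=26
Step 7: prey: 2+0-1=1; pred: 26+1-7=20
Step 8: prey: 1+0-0=1; pred: 20+0-6=14
Step 9: prey: 1+0-0=1; pred: 14+0-4=10
Step 10: prey: 1+0-0=1; pred: 10+0-3=7
Max prey = 41 at step 1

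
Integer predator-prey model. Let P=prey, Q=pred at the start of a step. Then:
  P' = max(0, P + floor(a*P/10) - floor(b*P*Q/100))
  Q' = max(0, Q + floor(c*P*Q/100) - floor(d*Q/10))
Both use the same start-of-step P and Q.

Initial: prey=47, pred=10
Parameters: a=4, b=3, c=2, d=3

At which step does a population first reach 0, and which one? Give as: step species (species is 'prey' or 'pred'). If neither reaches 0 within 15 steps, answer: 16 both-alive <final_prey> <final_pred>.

Step 1: prey: 47+18-14=51; pred: 10+9-3=16
Step 2: prey: 51+20-24=47; pred: 16+16-4=28
Step 3: prey: 47+18-39=26; pred: 28+26-8=46
Step 4: prey: 26+10-35=1; pred: 46+23-13=56
Step 5: prey: 1+0-1=0; pred: 56+1-16=41
First extinction: prey at step 5

Answer: 5 prey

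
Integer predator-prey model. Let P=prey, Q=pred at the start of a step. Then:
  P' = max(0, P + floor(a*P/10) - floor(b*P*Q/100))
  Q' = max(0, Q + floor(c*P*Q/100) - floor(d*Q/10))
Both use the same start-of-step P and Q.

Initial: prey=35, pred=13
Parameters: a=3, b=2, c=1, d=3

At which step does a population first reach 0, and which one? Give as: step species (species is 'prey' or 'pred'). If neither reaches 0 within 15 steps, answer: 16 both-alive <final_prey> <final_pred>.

Step 1: prey: 35+10-9=36; pred: 13+4-3=14
Step 2: prey: 36+10-10=36; pred: 14+5-4=15
Step 3: prey: 36+10-10=36; pred: 15+5-4=16
Step 4: prey: 36+10-11=35; pred: 16+5-4=17
Step 5: prey: 35+10-11=34; pred: 17+5-5=17
Step 6: prey: 34+10-11=33; pred: 17+5-5=17
Step 7: prey: 33+9-11=31; pred: 17+5-5=17
Step 8: prey: 31+9-10=30; pred: 17+5-5=17
Step 9: prey: 30+9-10=29; pred: 17+5-5=17
Step 10: prey: 29+8-9=28; pred: 17+4-5=16
Step 11: prey: 28+8-8=28; pred: 16+4-4=16
Steps 12-15: state stable at prey=28, pred=16 (no change)
No extinction within 15 steps

Answer: 16 both-alive 28 16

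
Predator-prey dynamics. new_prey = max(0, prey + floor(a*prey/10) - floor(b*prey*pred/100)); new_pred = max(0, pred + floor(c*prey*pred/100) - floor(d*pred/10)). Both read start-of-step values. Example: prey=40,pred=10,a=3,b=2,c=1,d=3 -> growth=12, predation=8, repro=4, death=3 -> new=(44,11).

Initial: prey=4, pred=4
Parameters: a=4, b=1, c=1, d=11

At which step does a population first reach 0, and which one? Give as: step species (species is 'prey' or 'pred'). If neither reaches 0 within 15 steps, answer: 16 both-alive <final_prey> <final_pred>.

Step 1: prey: 4+1-0=5; pred: 4+0-4=0
First extinction: pred at step 1

Answer: 1 pred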